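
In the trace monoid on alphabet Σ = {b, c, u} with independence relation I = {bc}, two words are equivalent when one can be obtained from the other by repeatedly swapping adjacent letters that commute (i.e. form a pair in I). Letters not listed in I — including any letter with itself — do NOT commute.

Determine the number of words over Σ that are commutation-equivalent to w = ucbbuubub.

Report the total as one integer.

3

#0=u has no predecessor
#1=c depends on [0:u]
#2=b depends on [0:u]
#3=b depends on [2:b]
#4=u depends on [1:c, 3:b]
#5=u depends on [4:u]
#6=b depends on [5:u]
#7=u depends on [6:b]
#8=b depends on [7:u]
sources: [0:u]
N(rest) = Σ N(rest − s) over sources s of rest; N(one piece) = 1:
  size 1 → [8]=1
  size 2 → [7,8]=1
  size 3 → [6,7,8]=1
  size 4 → [5,6,7,8]=1
  size 5 → [4,5,6,7,8]=1
  size 6 → [1,4,5,6,7,8]=1  [3,4,5,6,7,8]=1
  size 7 → [1,3,4,5,6,7,8]=2  [2,3,4,5,6,7,8]=1
  first=0(u) contributes 3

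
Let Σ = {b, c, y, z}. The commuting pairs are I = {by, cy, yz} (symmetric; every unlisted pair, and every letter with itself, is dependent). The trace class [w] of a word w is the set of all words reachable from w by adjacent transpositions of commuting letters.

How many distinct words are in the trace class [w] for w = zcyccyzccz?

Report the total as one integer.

45

#0=z has no predecessor
#1=c depends on [0:z]
#2=y has no predecessor
#3=c depends on [1:c]
#4=c depends on [3:c]
#5=y depends on [2:y]
#6=z depends on [4:c]
#7=c depends on [6:z]
#8=c depends on [7:c]
#9=z depends on [8:c]
sources: [0:z, 2:y]
N(rest) = Σ N(rest − s) over sources s of rest; N(one piece) = 1:
  size 1 → [5]=1  [9]=1
  size 2 → [2,5]=1  [5,9]=2  [8,9]=1
  size 3 → [2,5,9]=3  [5,8,9]=3  [7,8,9]=1
  size 4 → [2,5,8,9]=6  [5,7,8,9]=4  [6,7,8,9]=1
  size 5 → [2,5,7,8,9]=10  [4,6,7,8,9]=1  [5,6,7,8,9]=5
  size 6 → [2,5,6,7,8,9]=15  [3,4,6,7,8,9]=1  [4,5,6,7,8,9]=6
  size 7 → [1,3,4,6,7,8,9]=1  [2,4,5,6,7,8,9]=21  [3,4,5,6,7,8,9]=7
  size 8 → [0,1,3,4,6,7,8,9]=1  [1,3,4,5,6,7,8,9]=8  [2,3,4,5,6,7,8,9]=28
  first=0(z) contributes 36
  first=2(y) contributes 9
|[w]| = 45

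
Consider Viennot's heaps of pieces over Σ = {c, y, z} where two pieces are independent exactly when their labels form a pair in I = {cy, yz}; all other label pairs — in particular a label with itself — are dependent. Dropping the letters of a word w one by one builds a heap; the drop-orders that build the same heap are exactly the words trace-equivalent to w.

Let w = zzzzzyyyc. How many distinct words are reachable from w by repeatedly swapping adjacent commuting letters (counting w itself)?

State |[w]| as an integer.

#0=z has no predecessor
#1=z depends on [0:z]
#2=z depends on [1:z]
#3=z depends on [2:z]
#4=z depends on [3:z]
#5=y has no predecessor
#6=y depends on [5:y]
#7=y depends on [6:y]
#8=c depends on [4:z]
sources: [0:z, 5:y]
N(rest) = Σ N(rest − s) over sources s of rest; N(one piece) = 1:
  size 1 → [7]=1  [8]=1
  size 2 → [4,8]=1  [6,7]=1  [7,8]=2
  size 3 → [3,4,8]=1  [4,7,8]=3  [5,6,7]=1  [6,7,8]=3
  size 4 → [2,3,4,8]=1  [3,4,7,8]=4  [4,6,7,8]=6  [5,6,7,8]=4
  size 5 → [1,2,3,4,8]=1  [2,3,4,7,8]=5  [3,4,6,7,8]=10  [4,5,6,7,8]=10
  size 6 → [0,1,2,3,4,8]=1  [1,2,3,4,7,8]=6  [2,3,4,6,7,8]=15  [3,4,5,6,7,8]=20
  size 7 → [0,1,2,3,4,7,8]=7  [1,2,3,4,6,7,8]=21  [2,3,4,5,6,7,8]=35
  first=0(z) contributes 56
  first=5(y) contributes 28
|[w]| = 84

84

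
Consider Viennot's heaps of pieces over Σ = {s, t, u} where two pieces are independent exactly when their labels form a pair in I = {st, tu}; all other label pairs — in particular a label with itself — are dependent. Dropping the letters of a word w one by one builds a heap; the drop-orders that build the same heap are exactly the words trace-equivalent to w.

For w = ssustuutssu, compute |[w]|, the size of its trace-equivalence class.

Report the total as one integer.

55

#0=s has no predecessor
#1=s depends on [0:s]
#2=u depends on [1:s]
#3=s depends on [2:u]
#4=t has no predecessor
#5=u depends on [3:s]
#6=u depends on [5:u]
#7=t depends on [4:t]
#8=s depends on [6:u]
#9=s depends on [8:s]
#10=u depends on [9:s]
sources: [0:s, 4:t]
N(rest) = Σ N(rest − s) over sources s of rest; N(one piece) = 1:
  size 1 → [7]=1  [10]=1
  size 2 → [4,7]=1  [7,10]=2  [9,10]=1
  size 3 → [4,7,10]=3  [7,9,10]=3  [8,9,10]=1
  size 4 → [4,7,9,10]=6  [6,8,9,10]=1  [7,8,9,10]=4
  size 5 → [4,7,8,9,10]=10  [5,6,8,9,10]=1  [6,7,8,9,10]=5
  size 6 → [3,5,6,8,9,10]=1  [4,6,7,8,9,10]=15  [5,6,7,8,9,10]=6
  size 7 → [2,3,5,6,8,9,10]=1  [3,5,6,7,8,9,10]=7  [4,5,6,7,8,9,10]=21
  size 8 → [1,2,3,5,6,8,9,10]=1  [2,3,5,6,7,8,9,10]=8  [3,4,5,6,7,8,9,10]=28
  size 9 → [0,1,2,3,5,6,8,9,10]=1  [1,2,3,5,6,7,8,9,10]=9  [2,3,4,5,6,7,8,9,10]=36
  first=0(s) contributes 45
  first=4(t) contributes 10
|[w]| = 55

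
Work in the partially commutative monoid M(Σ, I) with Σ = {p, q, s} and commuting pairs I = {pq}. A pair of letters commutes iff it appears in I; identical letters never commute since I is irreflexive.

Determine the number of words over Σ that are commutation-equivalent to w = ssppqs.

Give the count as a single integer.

0(s) covers ∅
1(s) covers 0:s
2(p) covers 1:s
3(p) covers 2:p
4(q) covers 1:s
5(s) covers 3:p, 4:q
floor of heap: 0:s
completions by unplaced set U, small U first (add the entries for U minus each lowest piece of U):
  |U|=1: {5}:1
  |U|=2: {3,5}:1  {4,5}:1
  |U|=3: {2,3,5}:1  {3,4,5}:2
  |U|=4: {2,3,4,5}:3
  start at 0(s): 3

3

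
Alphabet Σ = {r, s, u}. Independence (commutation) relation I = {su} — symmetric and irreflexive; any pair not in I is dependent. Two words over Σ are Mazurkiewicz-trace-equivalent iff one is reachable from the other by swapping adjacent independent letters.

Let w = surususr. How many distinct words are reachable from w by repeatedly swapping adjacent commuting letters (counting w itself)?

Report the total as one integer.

12

#0=s has no predecessor
#1=u has no predecessor
#2=r depends on [0:s, 1:u]
#3=u depends on [2:r]
#4=s depends on [2:r]
#5=u depends on [3:u]
#6=s depends on [4:s]
#7=r depends on [5:u, 6:s]
sources: [0:s, 1:u]
N(rest) = Σ N(rest − s) over sources s of rest; N(one piece) = 1:
  size 1 → [7]=1
  size 2 → [5,7]=1  [6,7]=1
  size 3 → [3,5,7]=1  [4,6,7]=1  [5,6,7]=2
  size 4 → [3,5,6,7]=3  [4,5,6,7]=3
  size 5 → [3,4,5,6,7]=6
  size 6 → [2,3,4,5,6,7]=6
  first=0(s) contributes 6
  first=1(u) contributes 6
|[w]| = 12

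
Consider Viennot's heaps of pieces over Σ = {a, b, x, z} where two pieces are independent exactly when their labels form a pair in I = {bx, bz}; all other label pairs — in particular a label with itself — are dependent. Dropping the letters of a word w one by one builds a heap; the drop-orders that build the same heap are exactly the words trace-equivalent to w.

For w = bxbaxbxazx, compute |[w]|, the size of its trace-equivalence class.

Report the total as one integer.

9

piece 0:b — minimal
piece 1:x — minimal
piece 2:b rests on {0:b}
piece 3:a rests on {1:x, 2:b}
piece 4:x rests on {3:a}
piece 5:b rests on {3:a}
piece 6:x rests on {4:x}
piece 7:a rests on {5:b, 6:x}
piece 8:z rests on {7:a}
piece 9:x rests on {8:z}
minimal pieces: {0:b, 1:x}
ways to finish when only these pieces remain (= sum over removing one remaining piece with nothing left below it):
  1 left: {9}→1
  2 left: {8,9}→1
  3 left: {7,8,9}→1
  4 left: {5,7,8,9}→1  {6,7,8,9}→1
  5 left: {4,6,7,8,9}→1  {5,6,7,8,9}→2
  6 left: {4,5,6,7,8,9}→3
  7 left: {3,4,5,6,7,8,9}→3
  8 left: {1,3,4,5,6,7,8,9}→3  {2,3,4,5,6,7,8,9}→3
  placing 0:b first → 6 extensions
  placing 1:x first → 3 extensions
total linear extensions = 9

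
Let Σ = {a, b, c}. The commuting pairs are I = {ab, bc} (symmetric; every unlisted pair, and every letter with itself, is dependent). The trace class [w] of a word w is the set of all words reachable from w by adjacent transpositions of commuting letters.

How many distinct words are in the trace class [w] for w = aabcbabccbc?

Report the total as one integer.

drop 0:a onto floor
drop 1:a onto {0:a}
drop 2:b onto floor
drop 3:c onto {1:a}
drop 4:b onto {2:b}
drop 5:a onto {3:c}
drop 6:b onto {4:b}
drop 7:c onto {5:a}
drop 8:c onto {7:c}
drop 9:b onto {6:b}
drop 10:c onto {8:c}
ground layer = {0:a, 2:b}
drop-orders for the pieces not yet dropped (sum over which currently-grounded one goes next):
  1 to go: {9} 1  {10} 1
  2 to go: {6,9} 1  {8,10} 1  {9,10} 2
  3 to go: {4,6,9} 1  {6,9,10} 3  {7,8,10} 1  {8,9,10} 3
  4 to go: {2,4,6,9} 1  {4,6,9,10} 4  {5,7,8,10} 1  {6,8,9,10} 6  {7,8,9,10} 4
  5 to go: {2,4,6,9,10} 5  {3,5,7,8,10} 1  {4,6,8,9,10} 10  {5,7,8,9,10} 5  {6,7,8,9,10} 10
  6 to go: {1,3,5,7,8,10} 1  {2,4,6,8,9,10} 15  {3,5,7,8,9,10} 6  {4,6,7,8,9,10} 20  {5,6,7,8,9,10} 15
  7 to go: {0,1,3,5,7,8,10} 1  {1,3,5,7,8,9,10} 7  {2,4,6,7,8,9,10} 35  {3,5,6,7,8,9,10} 21  {4,5,6,7,8,9,10} 35
  8 to go: {0,1,3,5,7,8,9,10} 8  {1,3,5,6,7,8,9,10} 28  {2,4,5,6,7,8,9,10} 70  {3,4,5,6,7,8,9,10} 56
  9 to go: {0,1,3,5,6,7,8,9,10} 36  {1,3,4,5,6,7,8,9,10} 84  {2,3,4,5,6,7,8,9,10} 126
  if 0:a drops first: 210 orders
  if 2:b drops first: 120 orders
heap linearizations: 330

330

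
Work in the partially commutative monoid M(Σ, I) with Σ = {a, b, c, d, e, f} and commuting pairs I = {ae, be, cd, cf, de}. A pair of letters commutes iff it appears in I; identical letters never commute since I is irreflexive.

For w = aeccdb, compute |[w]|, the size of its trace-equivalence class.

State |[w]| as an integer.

drop 0:a onto floor
drop 1:e onto floor
drop 2:c onto {0:a, 1:e}
drop 3:c onto {2:c}
drop 4:d onto {0:a}
drop 5:b onto {3:c, 4:d}
ground layer = {0:a, 1:e}
drop-orders for the pieces not yet dropped (sum over which currently-grounded one goes next):
  1 to go: {5} 1
  2 to go: {3,5} 1  {4,5} 1
  3 to go: {2,3,5} 1  {3,4,5} 2
  4 to go: {1,2,3,5} 1  {2,3,4,5} 3
  if 0:a drops first: 4 orders
  if 1:e drops first: 3 orders
heap linearizations: 7

7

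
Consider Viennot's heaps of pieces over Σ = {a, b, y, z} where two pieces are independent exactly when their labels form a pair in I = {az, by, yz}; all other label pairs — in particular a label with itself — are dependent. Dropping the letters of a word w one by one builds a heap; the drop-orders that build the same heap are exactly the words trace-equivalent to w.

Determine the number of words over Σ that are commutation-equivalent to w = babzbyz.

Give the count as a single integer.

#0=b has no predecessor
#1=a depends on [0:b]
#2=b depends on [1:a]
#3=z depends on [2:b]
#4=b depends on [3:z]
#5=y depends on [1:a]
#6=z depends on [4:b]
sources: [0:b]
N(rest) = Σ N(rest − s) over sources s of rest; N(one piece) = 1:
  size 1 → [5]=1  [6]=1
  size 2 → [4,6]=1  [5,6]=2
  size 3 → [3,4,6]=1  [4,5,6]=3
  size 4 → [2,3,4,6]=1  [3,4,5,6]=4
  size 5 → [2,3,4,5,6]=5
  first=0(b) contributes 5

5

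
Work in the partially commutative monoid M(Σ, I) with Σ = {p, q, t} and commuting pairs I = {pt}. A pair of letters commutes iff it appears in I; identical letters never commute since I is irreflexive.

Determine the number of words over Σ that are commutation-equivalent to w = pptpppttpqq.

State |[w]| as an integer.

84

0(p) covers ∅
1(p) covers 0:p
2(t) covers ∅
3(p) covers 1:p
4(p) covers 3:p
5(p) covers 4:p
6(t) covers 2:t
7(t) covers 6:t
8(p) covers 5:p
9(q) covers 7:t, 8:p
10(q) covers 9:q
floor of heap: 0:p, 2:t
completions by unplaced set U, small U first (add the entries for U minus each lowest piece of U):
  |U|=1: {10}:1
  |U|=2: {9,10}:1
  |U|=3: {7,9,10}:1  {8,9,10}:1
  |U|=4: {5,8,9,10}:1  {6,7,9,10}:1  {7,8,9,10}:2
  |U|=5: {2,6,7,9,10}:1  {4,5,8,9,10}:1  {5,7,8,9,10}:3  {6,7,8,9,10}:3
  |U|=6: {2,6,7,8,9,10}:4  {3,4,5,8,9,10}:1  {4,5,7,8,9,10}:4  {5,6,7,8,9,10}:6
  |U|=7: {1,3,4,5,8,9,10}:1  {2,5,6,7,8,9,10}:10  {3,4,5,7,8,9,10}:5  {4,5,6,7,8,9,10}:10
  |U|=8: {0,1,3,4,5,8,9,10}:1  {1,3,4,5,7,8,9,10}:6  {2,4,5,6,7,8,9,10}:20  {3,4,5,6,7,8,9,10}:15
  |U|=9: {0,1,3,4,5,7,8,9,10}:7  {1,3,4,5,6,7,8,9,10}:21  {2,3,4,5,6,7,8,9,10}:35
  start at 0(p): 56
  start at 2(t): 28
sum over floor = 84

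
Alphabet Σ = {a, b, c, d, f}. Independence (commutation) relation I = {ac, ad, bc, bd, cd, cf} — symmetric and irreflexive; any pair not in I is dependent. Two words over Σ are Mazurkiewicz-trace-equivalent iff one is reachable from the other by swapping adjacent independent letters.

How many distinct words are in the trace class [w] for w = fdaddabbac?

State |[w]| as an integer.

#0=f has no predecessor
#1=d depends on [0:f]
#2=a depends on [0:f]
#3=d depends on [1:d]
#4=d depends on [3:d]
#5=a depends on [2:a]
#6=b depends on [5:a]
#7=b depends on [6:b]
#8=a depends on [7:b]
#9=c has no predecessor
sources: [0:f, 9:c]
N(rest) = Σ N(rest − s) over sources s of rest; N(one piece) = 1:
  size 1 → [4]=1  [8]=1  [9]=1
  size 2 → [3,4]=1  [4,8]=2  [4,9]=2  [7,8]=1  [8,9]=2
  size 3 → [1,3,4]=1  [3,4,8]=3  [3,4,9]=3  [4,7,8]=3  [4,8,9]=6  [6,7,8]=1  [7,8,9]=3
  size 4 → [1,3,4,8]=4  [1,3,4,9]=4  [3,4,7,8]=6  [3,4,8,9]=12  [4,6,7,8]=4  [4,7,8,9]=12  [5,6,7,8]=1  [6,7,8,9]=4
  size 5 → [1,3,4,7,8]=10  [1,3,4,8,9]=20  [2,5,6,7,8]=1  [3,4,6,7,8]=10  [3,4,7,8,9]=30  [4,5,6,7,8]=5  [4,6,7,8,9]=20  [5,6,7,8,9]=5
  size 6 → [1,3,4,6,7,8]=20  [1,3,4,7,8,9]=60  [2,4,5,6,7,8]=6  [2,5,6,7,8,9]=6  [3,4,5,6,7,8]=15  [3,4,6,7,8,9]=60  [4,5,6,7,8,9]=30
  size 7 → [1,3,4,5,6,7,8]=35  [1,3,4,6,7,8,9]=140  [2,3,4,5,6,7,8]=21  [2,4,5,6,7,8,9]=42  [3,4,5,6,7,8,9]=105
  size 8 → [1,2,3,4,5,6,7,8]=56  [1,3,4,5,6,7,8,9]=280  [2,3,4,5,6,7,8,9]=168
  first=0(f) contributes 504
  first=9(c) contributes 56
|[w]| = 560

560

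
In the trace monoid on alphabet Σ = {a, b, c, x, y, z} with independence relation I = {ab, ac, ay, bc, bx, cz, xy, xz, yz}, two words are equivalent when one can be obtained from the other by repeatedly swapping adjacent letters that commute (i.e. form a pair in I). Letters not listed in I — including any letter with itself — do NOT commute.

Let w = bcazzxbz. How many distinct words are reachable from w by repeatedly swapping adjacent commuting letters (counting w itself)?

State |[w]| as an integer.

52

#0=b has no predecessor
#1=c has no predecessor
#2=a has no predecessor
#3=z depends on [0:b, 2:a]
#4=z depends on [3:z]
#5=x depends on [1:c, 2:a]
#6=b depends on [4:z]
#7=z depends on [6:b]
sources: [0:b, 1:c, 2:a]
N(rest) = Σ N(rest − s) over sources s of rest; N(one piece) = 1:
  size 1 → [5]=1  [7]=1
  size 2 → [1,5]=1  [5,7]=2  [6,7]=1
  size 3 → [1,5,7]=3  [4,6,7]=1  [5,6,7]=3
  size 4 → [1,5,6,7]=6  [3,4,6,7]=1  [4,5,6,7]=4
  size 5 → [0,3,4,6,7]=1  [1,4,5,6,7]=10  [3,4,5,6,7]=5
  size 6 → [0,3,4,5,6,7]=6  [1,3,4,5,6,7]=15  [2,3,4,5,6,7]=5
  first=0(b) contributes 20
  first=1(c) contributes 11
  first=2(a) contributes 21
|[w]| = 52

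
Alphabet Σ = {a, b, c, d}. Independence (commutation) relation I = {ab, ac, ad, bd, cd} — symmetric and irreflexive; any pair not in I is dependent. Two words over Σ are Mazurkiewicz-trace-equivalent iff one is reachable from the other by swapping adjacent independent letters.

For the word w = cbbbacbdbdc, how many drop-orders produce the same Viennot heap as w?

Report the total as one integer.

piece 0:c — minimal
piece 1:b rests on {0:c}
piece 2:b rests on {1:b}
piece 3:b rests on {2:b}
piece 4:a — minimal
piece 5:c rests on {3:b}
piece 6:b rests on {5:c}
piece 7:d — minimal
piece 8:b rests on {6:b}
piece 9:d rests on {7:d}
piece 10:c rests on {8:b}
minimal pieces: {0:c, 4:a, 7:d}
ways to finish when only these pieces remain (= sum over removing one remaining piece with nothing left below it):
  1 left: {4}→1  {9}→1  {10}→1
  2 left: {4,9}→2  {4,10}→2  {7,9}→1  {8,10}→1  {9,10}→2
  3 left: {4,7,9}→3  {4,8,10}→3  {4,9,10}→6  {6,8,10}→1  {7,9,10}→3  {8,9,10}→3
  4 left: {4,6,8,10}→4  {4,7,9,10}→12  {4,8,9,10}→12  {5,6,8,10}→1  {6,8,9,10}→4  {7,8,9,10}→6
  5 left: {3,5,6,8,10}→1  {4,5,6,8,10}→5  {4,6,8,9,10}→20  {4,7,8,9,10}→30  {5,6,8,9,10}→5  {6,7,8,9,10}→10
  6 left: {2,3,5,6,8,10}→1  {3,4,5,6,8,10}→6  {3,5,6,8,9,10}→6  {4,5,6,8,9,10}→30  {4,6,7,8,9,10}→60  {5,6,7,8,9,10}→15
  7 left: {1,2,3,5,6,8,10}→1  {2,3,4,5,6,8,10}→7  {2,3,5,6,8,9,10}→7  {3,4,5,6,8,9,10}→42  {3,5,6,7,8,9,10}→21  {4,5,6,7,8,9,10}→105
  8 left: {0,1,2,3,5,6,8,10}→1  {1,2,3,4,5,6,8,10}→8  {1,2,3,5,6,8,9,10}→8  {2,3,4,5,6,8,9,10}→56  {2,3,5,6,7,8,9,10}→28  {3,4,5,6,7,8,9,10}→168
  9 left: {0,1,2,3,4,5,6,8,10}→9  {0,1,2,3,5,6,8,9,10}→9  {1,2,3,4,5,6,8,9,10}→72  {1,2,3,5,6,7,8,9,10}→36  {2,3,4,5,6,7,8,9,10}→252
  placing 0:c first → 360 extensions
  placing 4:a first → 45 extensions
  placing 7:d first → 90 extensions
total linear extensions = 495

495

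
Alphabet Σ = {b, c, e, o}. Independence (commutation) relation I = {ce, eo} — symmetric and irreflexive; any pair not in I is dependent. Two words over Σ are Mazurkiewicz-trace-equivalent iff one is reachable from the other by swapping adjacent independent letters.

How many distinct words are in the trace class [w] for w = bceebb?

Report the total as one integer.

3

piece 0:b — minimal
piece 1:c rests on {0:b}
piece 2:e rests on {0:b}
piece 3:e rests on {2:e}
piece 4:b rests on {1:c, 3:e}
piece 5:b rests on {4:b}
minimal pieces: {0:b}
ways to finish when only these pieces remain (= sum over removing one remaining piece with nothing left below it):
  1 left: {5}→1
  2 left: {4,5}→1
  3 left: {1,4,5}→1  {3,4,5}→1
  4 left: {1,3,4,5}→2  {2,3,4,5}→1
  placing 0:b first → 3 extensions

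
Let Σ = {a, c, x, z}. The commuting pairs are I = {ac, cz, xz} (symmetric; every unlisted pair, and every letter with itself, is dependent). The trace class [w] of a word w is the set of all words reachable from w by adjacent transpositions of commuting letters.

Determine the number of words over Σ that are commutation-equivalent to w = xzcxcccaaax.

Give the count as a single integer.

95

#0=x has no predecessor
#1=z has no predecessor
#2=c depends on [0:x]
#3=x depends on [2:c]
#4=c depends on [3:x]
#5=c depends on [4:c]
#6=c depends on [5:c]
#7=a depends on [1:z, 3:x]
#8=a depends on [7:a]
#9=a depends on [8:a]
#10=x depends on [6:c, 9:a]
sources: [0:x, 1:z]
N(rest) = Σ N(rest − s) over sources s of rest; N(one piece) = 1:
  size 1 → [10]=1
  size 2 → [6,10]=1  [9,10]=1
  size 3 → [5,6,10]=1  [6,9,10]=2  [8,9,10]=1
  size 4 → [4,5,6,10]=1  [5,6,9,10]=3  [6,8,9,10]=3  [7,8,9,10]=1
  size 5 → [1,7,8,9,10]=1  [4,5,6,9,10]=4  [5,6,8,9,10]=6  [6,7,8,9,10]=4
  size 6 → [1,6,7,8,9,10]=5  [4,5,6,8,9,10]=10  [5,6,7,8,9,10]=10
  size 7 → [1,5,6,7,8,9,10]=15  [4,5,6,7,8,9,10]=20
  size 8 → [1,4,5,6,7,8,9,10]=35  [3,4,5,6,7,8,9,10]=20
  size 9 → [1,3,4,5,6,7,8,9,10]=55  [2,3,4,5,6,7,8,9,10]=20
  first=0(x) contributes 75
  first=1(z) contributes 20
|[w]| = 95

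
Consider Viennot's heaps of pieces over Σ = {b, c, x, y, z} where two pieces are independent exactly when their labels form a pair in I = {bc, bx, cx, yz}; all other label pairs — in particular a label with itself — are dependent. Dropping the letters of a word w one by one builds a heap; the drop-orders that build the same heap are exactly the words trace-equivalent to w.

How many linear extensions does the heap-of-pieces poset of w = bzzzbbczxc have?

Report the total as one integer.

6

piece 0:b — minimal
piece 1:z rests on {0:b}
piece 2:z rests on {1:z}
piece 3:z rests on {2:z}
piece 4:b rests on {3:z}
piece 5:b rests on {4:b}
piece 6:c rests on {3:z}
piece 7:z rests on {5:b, 6:c}
piece 8:x rests on {7:z}
piece 9:c rests on {7:z}
minimal pieces: {0:b}
ways to finish when only these pieces remain (= sum over removing one remaining piece with nothing left below it):
  1 left: {8}→1  {9}→1
  2 left: {8,9}→2
  3 left: {7,8,9}→2
  4 left: {5,7,8,9}→2  {6,7,8,9}→2
  5 left: {4,5,7,8,9}→2  {5,6,7,8,9}→4
  6 left: {4,5,6,7,8,9}→6
  7 left: {3,4,5,6,7,8,9}→6
  8 left: {2,3,4,5,6,7,8,9}→6
  placing 0:b first → 6 extensions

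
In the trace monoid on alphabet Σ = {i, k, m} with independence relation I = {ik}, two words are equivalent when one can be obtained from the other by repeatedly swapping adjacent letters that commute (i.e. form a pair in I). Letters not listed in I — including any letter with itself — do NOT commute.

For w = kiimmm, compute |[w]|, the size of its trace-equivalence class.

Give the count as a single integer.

piece 0:k — minimal
piece 1:i — minimal
piece 2:i rests on {1:i}
piece 3:m rests on {0:k, 2:i}
piece 4:m rests on {3:m}
piece 5:m rests on {4:m}
minimal pieces: {0:k, 1:i}
ways to finish when only these pieces remain (= sum over removing one remaining piece with nothing left below it):
  1 left: {5}→1
  2 left: {4,5}→1
  3 left: {3,4,5}→1
  4 left: {0,3,4,5}→1  {2,3,4,5}→1
  placing 0:k first → 1 extensions
  placing 1:i first → 2 extensions
total linear extensions = 3

3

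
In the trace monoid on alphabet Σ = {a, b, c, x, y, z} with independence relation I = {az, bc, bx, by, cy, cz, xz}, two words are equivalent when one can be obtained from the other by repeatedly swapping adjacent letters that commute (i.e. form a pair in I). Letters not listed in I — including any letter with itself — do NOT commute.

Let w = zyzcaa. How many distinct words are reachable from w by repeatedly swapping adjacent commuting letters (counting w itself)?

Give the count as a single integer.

10

drop 0:z onto floor
drop 1:y onto {0:z}
drop 2:z onto {1:y}
drop 3:c onto floor
drop 4:a onto {1:y, 3:c}
drop 5:a onto {4:a}
ground layer = {0:z, 3:c}
drop-orders for the pieces not yet dropped (sum over which currently-grounded one goes next):
  1 to go: {2} 1  {5} 1
  2 to go: {2,5} 2  {4,5} 1
  3 to go: {2,4,5} 3  {3,4,5} 1
  4 to go: {1,2,4,5} 3  {2,3,4,5} 4
  if 0:z drops first: 7 orders
  if 3:c drops first: 3 orders
heap linearizations: 10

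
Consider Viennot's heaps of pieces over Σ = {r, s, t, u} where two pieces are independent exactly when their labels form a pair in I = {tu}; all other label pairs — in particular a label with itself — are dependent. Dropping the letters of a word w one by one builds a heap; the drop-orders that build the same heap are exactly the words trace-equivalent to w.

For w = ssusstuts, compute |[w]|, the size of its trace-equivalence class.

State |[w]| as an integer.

3

piece 0:s — minimal
piece 1:s rests on {0:s}
piece 2:u rests on {1:s}
piece 3:s rests on {2:u}
piece 4:s rests on {3:s}
piece 5:t rests on {4:s}
piece 6:u rests on {4:s}
piece 7:t rests on {5:t}
piece 8:s rests on {6:u, 7:t}
minimal pieces: {0:s}
ways to finish when only these pieces remain (= sum over removing one remaining piece with nothing left below it):
  1 left: {8}→1
  2 left: {6,8}→1  {7,8}→1
  3 left: {5,7,8}→1  {6,7,8}→2
  4 left: {5,6,7,8}→3
  5 left: {4,5,6,7,8}→3
  6 left: {3,4,5,6,7,8}→3
  7 left: {2,3,4,5,6,7,8}→3
  placing 0:s first → 3 extensions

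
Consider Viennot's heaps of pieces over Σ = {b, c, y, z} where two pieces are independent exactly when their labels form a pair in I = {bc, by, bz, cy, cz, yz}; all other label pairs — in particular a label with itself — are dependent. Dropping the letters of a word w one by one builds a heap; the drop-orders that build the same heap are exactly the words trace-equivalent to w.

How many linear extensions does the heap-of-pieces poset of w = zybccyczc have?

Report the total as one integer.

drop 0:z onto floor
drop 1:y onto floor
drop 2:b onto floor
drop 3:c onto floor
drop 4:c onto {3:c}
drop 5:y onto {1:y}
drop 6:c onto {4:c}
drop 7:z onto {0:z}
drop 8:c onto {6:c}
ground layer = {0:z, 1:y, 2:b, 3:c}
drop-orders for the pieces not yet dropped (sum over which currently-grounded one goes next):
  1 to go: {2} 1  {5} 1  {7} 1  {8} 1
  2 to go: {0,7} 1  {1,5} 1  {2,5} 2  {2,7} 2  {2,8} 2  {5,7} 2  {5,8} 2  {6,8} 1  {7,8} 2
  3 to go: {0,2,7} 3  {0,5,7} 3  {0,7,8} 3  {1,2,5} 3  {1,5,7} 3  {1,5,8} 3  {2,5,7} 6  {2,5,8} 6  {2,6,8} 3  {2,7,8} 6  {4,6,8} 1  {5,6,8} 3  {5,7,8} 6  {6,7,8} 3
  4 to go: {0,1,5,7} 6  {0,2,5,7} 12  {0,2,7,8} 12  {0,5,7,8} 12  {0,6,7,8} 6  {1,2,5,7} 12  {1,2,5,8} 12  {1,5,6,8} 6  {1,5,7,8} 12  {2,4,6,8} 4  {2,5,6,8} 12  {2,5,7,8} 24  {2,6,7,8} 12  {3,4,6,8} 1  {4,5,6,8} 4  {4,6,7,8} 4  {5,6,7,8} 12
  5 to go: {0,1,2,5,7} 30  {0,1,5,7,8} 30  {0,2,5,7,8} 60  {0,2,6,7,8} 30  {0,4,6,7,8} 10  {0,5,6,7,8} 30  {1,2,5,6,8} 30  {1,2,5,7,8} 60  {1,4,5,6,8} 10  {1,5,6,7,8} 30  {2,3,4,6,8} 5  {2,4,5,6,8} 20  {2,4,6,7,8} 20  {2,5,6,7,8} 60  {3,4,5,6,8} 5  {3,4,6,7,8} 5  {4,5,6,7,8} 20
  6 to go: {0,1,2,5,7,8} 180  {0,1,5,6,7,8} 90  {0,2,4,6,7,8} 60  {0,2,5,6,7,8} 180  {0,3,4,6,7,8} 15  {0,4,5,6,7,8} 60  {1,2,4,5,6,8} 60  {1,2,5,6,7,8} 180  {1,3,4,5,6,8} 15  {1,4,5,6,7,8} 60  {2,3,4,5,6,8} 30  {2,3,4,6,7,8} 30  {2,4,5,6,7,8} 120  {3,4,5,6,7,8} 30
  7 to go: {0,1,2,5,6,7,8} 630  {0,1,4,5,6,7,8} 210  {0,2,3,4,6,7,8} 105  {0,2,4,5,6,7,8} 420  {0,3,4,5,6,7,8} 105  {1,2,3,4,5,6,8} 105  {1,2,4,5,6,7,8} 420  {1,3,4,5,6,7,8} 105  {2,3,4,5,6,7,8} 210
  if 0:z drops first: 840 orders
  if 1:y drops first: 840 orders
  if 2:b drops first: 420 orders
  if 3:c drops first: 1680 orders
heap linearizations: 3780

3780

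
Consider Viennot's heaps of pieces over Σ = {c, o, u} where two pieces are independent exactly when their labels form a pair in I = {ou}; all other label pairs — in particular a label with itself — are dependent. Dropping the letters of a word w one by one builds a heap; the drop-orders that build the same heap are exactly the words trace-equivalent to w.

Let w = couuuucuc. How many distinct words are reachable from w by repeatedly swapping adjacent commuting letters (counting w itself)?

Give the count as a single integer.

drop 0:c onto floor
drop 1:o onto {0:c}
drop 2:u onto {0:c}
drop 3:u onto {2:u}
drop 4:u onto {3:u}
drop 5:u onto {4:u}
drop 6:c onto {1:o, 5:u}
drop 7:u onto {6:c}
drop 8:c onto {7:u}
ground layer = {0:c}
drop-orders for the pieces not yet dropped (sum over which currently-grounded one goes next):
  1 to go: {8} 1
  2 to go: {7,8} 1
  3 to go: {6,7,8} 1
  4 to go: {1,6,7,8} 1  {5,6,7,8} 1
  5 to go: {1,5,6,7,8} 2  {4,5,6,7,8} 1
  6 to go: {1,4,5,6,7,8} 3  {3,4,5,6,7,8} 1
  7 to go: {1,3,4,5,6,7,8} 4  {2,3,4,5,6,7,8} 1
  if 0:c drops first: 5 orders

5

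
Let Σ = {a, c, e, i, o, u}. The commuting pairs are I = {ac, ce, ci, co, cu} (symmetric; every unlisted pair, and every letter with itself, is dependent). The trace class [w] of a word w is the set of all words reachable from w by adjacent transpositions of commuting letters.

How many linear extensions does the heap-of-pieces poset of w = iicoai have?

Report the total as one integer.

6

0(i) covers ∅
1(i) covers 0:i
2(c) covers ∅
3(o) covers 1:i
4(a) covers 3:o
5(i) covers 4:a
floor of heap: 0:i, 2:c
completions by unplaced set U, small U first (add the entries for U minus each lowest piece of U):
  |U|=1: {2}:1  {5}:1
  |U|=2: {2,5}:2  {4,5}:1
  |U|=3: {2,4,5}:3  {3,4,5}:1
  |U|=4: {1,3,4,5}:1  {2,3,4,5}:4
  start at 0(i): 5
  start at 2(c): 1
sum over floor = 6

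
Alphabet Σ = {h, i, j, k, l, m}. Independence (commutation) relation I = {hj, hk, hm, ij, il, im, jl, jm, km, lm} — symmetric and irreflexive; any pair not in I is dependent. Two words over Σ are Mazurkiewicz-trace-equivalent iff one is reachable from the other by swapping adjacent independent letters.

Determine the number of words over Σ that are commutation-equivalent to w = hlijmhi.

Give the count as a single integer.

84

piece 0:h — minimal
piece 1:l rests on {0:h}
piece 2:i rests on {0:h}
piece 3:j — minimal
piece 4:m — minimal
piece 5:h rests on {1:l, 2:i}
piece 6:i rests on {5:h}
minimal pieces: {0:h, 3:j, 4:m}
ways to finish when only these pieces remain (= sum over removing one remaining piece with nothing left below it):
  1 left: {3}→1  {4}→1  {6}→1
  2 left: {3,4}→2  {3,6}→2  {4,6}→2  {5,6}→1
  3 left: {1,5,6}→1  {2,5,6}→1  {3,4,6}→6  {3,5,6}→3  {4,5,6}→3
  4 left: {1,2,5,6}→2  {1,3,5,6}→4  {1,4,5,6}→4  {2,3,5,6}→4  {2,4,5,6}→4  {3,4,5,6}→12
  5 left: {0,1,2,5,6}→2  {1,2,3,5,6}→10  {1,2,4,5,6}→10  {1,3,4,5,6}→20  {2,3,4,5,6}→20
  placing 0:h first → 60 extensions
  placing 3:j first → 12 extensions
  placing 4:m first → 12 extensions
total linear extensions = 84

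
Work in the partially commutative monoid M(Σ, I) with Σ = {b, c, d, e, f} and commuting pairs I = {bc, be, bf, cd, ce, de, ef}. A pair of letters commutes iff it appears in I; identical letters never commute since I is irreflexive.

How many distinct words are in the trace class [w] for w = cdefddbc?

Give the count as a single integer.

0(c) covers ∅
1(d) covers ∅
2(e) covers ∅
3(f) covers 0:c, 1:d
4(d) covers 3:f
5(d) covers 4:d
6(b) covers 5:d
7(c) covers 3:f
floor of heap: 0:c, 1:d, 2:e
completions by unplaced set U, small U first (add the entries for U minus each lowest piece of U):
  |U|=1: {2}:1  {6}:1  {7}:1
  |U|=2: {2,6}:2  {2,7}:2  {5,6}:1  {6,7}:2
  |U|=3: {2,5,6}:3  {2,6,7}:6  {4,5,6}:1  {5,6,7}:3
  |U|=4: {2,4,5,6}:4  {2,5,6,7}:12  {4,5,6,7}:4
  |U|=5: {2,4,5,6,7}:20  {3,4,5,6,7}:4
  |U|=6: {0,3,4,5,6,7}:4  {1,3,4,5,6,7}:4  {2,3,4,5,6,7}:24
  start at 0(c): 28
  start at 1(d): 28
  start at 2(e): 8
sum over floor = 64

64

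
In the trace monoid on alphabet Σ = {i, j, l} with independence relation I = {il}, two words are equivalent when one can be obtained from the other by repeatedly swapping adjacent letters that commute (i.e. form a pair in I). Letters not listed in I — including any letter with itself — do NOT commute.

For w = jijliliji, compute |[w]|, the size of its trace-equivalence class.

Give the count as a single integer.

#0=j has no predecessor
#1=i depends on [0:j]
#2=j depends on [1:i]
#3=l depends on [2:j]
#4=i depends on [2:j]
#5=l depends on [3:l]
#6=i depends on [4:i]
#7=j depends on [5:l, 6:i]
#8=i depends on [7:j]
sources: [0:j]
N(rest) = Σ N(rest − s) over sources s of rest; N(one piece) = 1:
  size 1 → [8]=1
  size 2 → [7,8]=1
  size 3 → [5,7,8]=1  [6,7,8]=1
  size 4 → [3,5,7,8]=1  [4,6,7,8]=1  [5,6,7,8]=2
  size 5 → [3,5,6,7,8]=3  [4,5,6,7,8]=3
  size 6 → [3,4,5,6,7,8]=6
  size 7 → [2,3,4,5,6,7,8]=6
  first=0(j) contributes 6

6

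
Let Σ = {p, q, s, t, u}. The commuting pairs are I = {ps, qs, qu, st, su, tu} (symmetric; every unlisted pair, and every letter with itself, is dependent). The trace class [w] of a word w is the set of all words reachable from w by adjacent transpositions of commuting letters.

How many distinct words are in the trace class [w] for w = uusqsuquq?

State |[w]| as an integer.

1260

drop 0:u onto floor
drop 1:u onto {0:u}
drop 2:s onto floor
drop 3:q onto floor
drop 4:s onto {2:s}
drop 5:u onto {1:u}
drop 6:q onto {3:q}
drop 7:u onto {5:u}
drop 8:q onto {6:q}
ground layer = {0:u, 2:s, 3:q}
drop-orders for the pieces not yet dropped (sum over which currently-grounded one goes next):
  1 to go: {4} 1  {7} 1  {8} 1
  2 to go: {2,4} 1  {4,7} 2  {4,8} 2  {5,7} 1  {6,8} 1  {7,8} 2
  3 to go: {1,5,7} 1  {2,4,7} 3  {2,4,8} 3  {3,6,8} 1  {4,5,7} 3  {4,6,8} 3  {4,7,8} 6  {5,7,8} 3  {6,7,8} 3
  4 to go: {0,1,5,7} 1  {1,4,5,7} 4  {1,5,7,8} 4  {2,4,5,7} 6  {2,4,6,8} 6  {2,4,7,8} 12  {3,4,6,8} 4  {3,6,7,8} 4  {4,5,7,8} 12  {4,6,7,8} 12  {5,6,7,8} 6
  5 to go: {0,1,4,5,7} 5  {0,1,5,7,8} 5  {1,2,4,5,7} 10  {1,4,5,7,8} 20  {1,5,6,7,8} 10  {2,3,4,6,8} 10  {2,4,5,7,8} 30  {2,4,6,7,8} 30  {3,4,6,7,8} 20  {3,5,6,7,8} 10  {4,5,6,7,8} 30
  6 to go: {0,1,2,4,5,7} 15  {0,1,4,5,7,8} 30  {0,1,5,6,7,8} 15  {1,2,4,5,7,8} 60  {1,3,5,6,7,8} 20  {1,4,5,6,7,8} 60  {2,3,4,6,7,8} 60  {2,4,5,6,7,8} 90  {3,4,5,6,7,8} 60
  7 to go: {0,1,2,4,5,7,8} 105  {0,1,3,5,6,7,8} 35  {0,1,4,5,6,7,8} 105  {1,2,4,5,6,7,8} 210  {1,3,4,5,6,7,8} 140  {2,3,4,5,6,7,8} 210
  if 0:u drops first: 560 orders
  if 2:s drops first: 280 orders
  if 3:q drops first: 420 orders
heap linearizations: 1260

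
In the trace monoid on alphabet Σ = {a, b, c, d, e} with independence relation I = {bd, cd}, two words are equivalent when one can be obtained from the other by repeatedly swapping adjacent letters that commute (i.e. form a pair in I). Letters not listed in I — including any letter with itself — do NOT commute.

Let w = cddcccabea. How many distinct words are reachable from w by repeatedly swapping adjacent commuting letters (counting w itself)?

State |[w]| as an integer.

piece 0:c — minimal
piece 1:d — minimal
piece 2:d rests on {1:d}
piece 3:c rests on {0:c}
piece 4:c rests on {3:c}
piece 5:c rests on {4:c}
piece 6:a rests on {2:d, 5:c}
piece 7:b rests on {6:a}
piece 8:e rests on {7:b}
piece 9:a rests on {8:e}
minimal pieces: {0:c, 1:d}
ways to finish when only these pieces remain (= sum over removing one remaining piece with nothing left below it):
  1 left: {9}→1
  2 left: {8,9}→1
  3 left: {7,8,9}→1
  4 left: {6,7,8,9}→1
  5 left: {2,6,7,8,9}→1  {5,6,7,8,9}→1
  6 left: {1,2,6,7,8,9}→1  {2,5,6,7,8,9}→2  {4,5,6,7,8,9}→1
  7 left: {1,2,5,6,7,8,9}→3  {2,4,5,6,7,8,9}→3  {3,4,5,6,7,8,9}→1
  8 left: {0,3,4,5,6,7,8,9}→1  {1,2,4,5,6,7,8,9}→6  {2,3,4,5,6,7,8,9}→4
  placing 0:c first → 10 extensions
  placing 1:d first → 5 extensions
total linear extensions = 15

15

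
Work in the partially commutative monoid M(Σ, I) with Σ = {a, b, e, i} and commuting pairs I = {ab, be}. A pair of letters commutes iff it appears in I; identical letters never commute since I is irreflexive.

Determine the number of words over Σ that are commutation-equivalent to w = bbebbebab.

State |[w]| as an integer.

84

piece 0:b — minimal
piece 1:b rests on {0:b}
piece 2:e — minimal
piece 3:b rests on {1:b}
piece 4:b rests on {3:b}
piece 5:e rests on {2:e}
piece 6:b rests on {4:b}
piece 7:a rests on {5:e}
piece 8:b rests on {6:b}
minimal pieces: {0:b, 2:e}
ways to finish when only these pieces remain (= sum over removing one remaining piece with nothing left below it):
  1 left: {7}→1  {8}→1
  2 left: {5,7}→1  {6,8}→1  {7,8}→2
  3 left: {2,5,7}→1  {4,6,8}→1  {5,7,8}→3  {6,7,8}→3
  4 left: {2,5,7,8}→4  {3,4,6,8}→1  {4,6,7,8}→4  {5,6,7,8}→6
  5 left: {1,3,4,6,8}→1  {2,5,6,7,8}→10  {3,4,6,7,8}→5  {4,5,6,7,8}→10
  6 left: {0,1,3,4,6,8}→1  {1,3,4,6,7,8}→6  {2,4,5,6,7,8}→20  {3,4,5,6,7,8}→15
  7 left: {0,1,3,4,6,7,8}→7  {1,3,4,5,6,7,8}→21  {2,3,4,5,6,7,8}→35
  placing 0:b first → 56 extensions
  placing 2:e first → 28 extensions
total linear extensions = 84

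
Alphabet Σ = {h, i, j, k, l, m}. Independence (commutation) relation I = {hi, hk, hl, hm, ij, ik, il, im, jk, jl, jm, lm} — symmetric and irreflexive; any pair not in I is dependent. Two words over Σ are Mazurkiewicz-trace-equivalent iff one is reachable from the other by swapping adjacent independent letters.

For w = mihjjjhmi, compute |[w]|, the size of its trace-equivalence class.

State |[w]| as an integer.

drop 0:m onto floor
drop 1:i onto floor
drop 2:h onto floor
drop 3:j onto {2:h}
drop 4:j onto {3:j}
drop 5:j onto {4:j}
drop 6:h onto {5:j}
drop 7:m onto {0:m}
drop 8:i onto {1:i}
ground layer = {0:m, 1:i, 2:h}
drop-orders for the pieces not yet dropped (sum over which currently-grounded one goes next):
  1 to go: {6} 1  {7} 1  {8} 1
  2 to go: {0,7} 1  {1,8} 1  {5,6} 1  {6,7} 2  {6,8} 2  {7,8} 2
  3 to go: {0,6,7} 3  {0,7,8} 3  {1,6,8} 3  {1,7,8} 3  {4,5,6} 1  {5,6,7} 3  {5,6,8} 3  {6,7,8} 6
  4 to go: {0,1,7,8} 6  {0,5,6,7} 6  {0,6,7,8} 12  {1,5,6,8} 6  {1,6,7,8} 12  {3,4,5,6} 1  {4,5,6,7} 4  {4,5,6,8} 4  {5,6,7,8} 12
  5 to go: {0,1,6,7,8} 30  {0,4,5,6,7} 10  {0,5,6,7,8} 30  {1,4,5,6,8} 10  {1,5,6,7,8} 30  {2,3,4,5,6} 1  {3,4,5,6,7} 5  {3,4,5,6,8} 5  {4,5,6,7,8} 20
  6 to go: {0,1,5,6,7,8} 90  {0,3,4,5,6,7} 15  {0,4,5,6,7,8} 60  {1,3,4,5,6,8} 15  {1,4,5,6,7,8} 60  {2,3,4,5,6,7} 6  {2,3,4,5,6,8} 6  {3,4,5,6,7,8} 30
  7 to go: {0,1,4,5,6,7,8} 210  {0,2,3,4,5,6,7} 21  {0,3,4,5,6,7,8} 105  {1,2,3,4,5,6,8} 21  {1,3,4,5,6,7,8} 105  {2,3,4,5,6,7,8} 42
  if 0:m drops first: 168 orders
  if 1:i drops first: 168 orders
  if 2:h drops first: 420 orders
heap linearizations: 756

756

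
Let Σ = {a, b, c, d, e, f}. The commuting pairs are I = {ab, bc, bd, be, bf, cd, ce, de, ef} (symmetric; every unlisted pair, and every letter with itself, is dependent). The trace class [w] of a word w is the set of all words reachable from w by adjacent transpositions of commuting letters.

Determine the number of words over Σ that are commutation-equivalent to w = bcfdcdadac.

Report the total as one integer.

#0=b has no predecessor
#1=c has no predecessor
#2=f depends on [1:c]
#3=d depends on [2:f]
#4=c depends on [2:f]
#5=d depends on [3:d]
#6=a depends on [4:c, 5:d]
#7=d depends on [6:a]
#8=a depends on [7:d]
#9=c depends on [8:a]
sources: [0:b, 1:c]
N(rest) = Σ N(rest − s) over sources s of rest; N(one piece) = 1:
  size 1 → [0]=1  [9]=1
  size 2 → [0,9]=2  [8,9]=1
  size 3 → [0,8,9]=3  [7,8,9]=1
  size 4 → [0,7,8,9]=4  [6,7,8,9]=1
  size 5 → [0,6,7,8,9]=5  [4,6,7,8,9]=1  [5,6,7,8,9]=1
  size 6 → [0,4,6,7,8,9]=6  [0,5,6,7,8,9]=6  [3,5,6,7,8,9]=1  [4,5,6,7,8,9]=2
  size 7 → [0,3,5,6,7,8,9]=7  [0,4,5,6,7,8,9]=14  [3,4,5,6,7,8,9]=3
  size 8 → [0,3,4,5,6,7,8,9]=24  [2,3,4,5,6,7,8,9]=3
  first=0(b) contributes 3
  first=1(c) contributes 27
|[w]| = 30

30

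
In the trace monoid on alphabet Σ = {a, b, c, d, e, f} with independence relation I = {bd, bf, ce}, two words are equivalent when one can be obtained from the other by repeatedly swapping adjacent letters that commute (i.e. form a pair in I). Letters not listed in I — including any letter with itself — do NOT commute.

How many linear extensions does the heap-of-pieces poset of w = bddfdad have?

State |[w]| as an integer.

5

0(b) covers ∅
1(d) covers ∅
2(d) covers 1:d
3(f) covers 2:d
4(d) covers 3:f
5(a) covers 0:b, 4:d
6(d) covers 5:a
floor of heap: 0:b, 1:d
completions by unplaced set U, small U first (add the entries for U minus each lowest piece of U):
  |U|=1: {6}:1
  |U|=2: {5,6}:1
  |U|=3: {0,5,6}:1  {4,5,6}:1
  |U|=4: {0,4,5,6}:2  {3,4,5,6}:1
  |U|=5: {0,3,4,5,6}:3  {2,3,4,5,6}:1
  start at 0(b): 1
  start at 1(d): 4
sum over floor = 5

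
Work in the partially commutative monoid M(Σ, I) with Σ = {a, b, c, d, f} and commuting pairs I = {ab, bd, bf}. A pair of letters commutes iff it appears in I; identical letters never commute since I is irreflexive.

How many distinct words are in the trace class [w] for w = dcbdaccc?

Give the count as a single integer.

3

#0=d has no predecessor
#1=c depends on [0:d]
#2=b depends on [1:c]
#3=d depends on [1:c]
#4=a depends on [3:d]
#5=c depends on [2:b, 4:a]
#6=c depends on [5:c]
#7=c depends on [6:c]
sources: [0:d]
N(rest) = Σ N(rest − s) over sources s of rest; N(one piece) = 1:
  size 1 → [7]=1
  size 2 → [6,7]=1
  size 3 → [5,6,7]=1
  size 4 → [2,5,6,7]=1  [4,5,6,7]=1
  size 5 → [2,4,5,6,7]=2  [3,4,5,6,7]=1
  size 6 → [2,3,4,5,6,7]=3
  first=0(d) contributes 3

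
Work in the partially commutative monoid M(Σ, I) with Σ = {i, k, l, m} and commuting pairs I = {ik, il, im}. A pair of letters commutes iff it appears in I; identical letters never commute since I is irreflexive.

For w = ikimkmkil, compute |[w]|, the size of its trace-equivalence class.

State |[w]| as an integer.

0(i) covers ∅
1(k) covers ∅
2(i) covers 0:i
3(m) covers 1:k
4(k) covers 3:m
5(m) covers 4:k
6(k) covers 5:m
7(i) covers 2:i
8(l) covers 6:k
floor of heap: 0:i, 1:k
completions by unplaced set U, small U first (add the entries for U minus each lowest piece of U):
  |U|=1: {7}:1  {8}:1
  |U|=2: {2,7}:1  {6,8}:1  {7,8}:2
  |U|=3: {0,2,7}:1  {2,7,8}:3  {5,6,8}:1  {6,7,8}:3
  |U|=4: {0,2,7,8}:4  {2,6,7,8}:6  {4,5,6,8}:1  {5,6,7,8}:4
  |U|=5: {0,2,6,7,8}:10  {2,5,6,7,8}:10  {3,4,5,6,8}:1  {4,5,6,7,8}:5
  |U|=6: {0,2,5,6,7,8}:20  {1,3,4,5,6,8}:1  {2,4,5,6,7,8}:15  {3,4,5,6,7,8}:6
  |U|=7: {0,2,4,5,6,7,8}:35  {1,3,4,5,6,7,8}:7  {2,3,4,5,6,7,8}:21
  start at 0(i): 28
  start at 1(k): 56
sum over floor = 84

84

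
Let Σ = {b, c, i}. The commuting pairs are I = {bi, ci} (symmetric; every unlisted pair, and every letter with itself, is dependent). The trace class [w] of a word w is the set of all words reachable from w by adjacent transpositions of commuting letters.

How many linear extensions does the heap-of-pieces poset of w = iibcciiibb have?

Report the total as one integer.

piece 0:i — minimal
piece 1:i rests on {0:i}
piece 2:b — minimal
piece 3:c rests on {2:b}
piece 4:c rests on {3:c}
piece 5:i rests on {1:i}
piece 6:i rests on {5:i}
piece 7:i rests on {6:i}
piece 8:b rests on {4:c}
piece 9:b rests on {8:b}
minimal pieces: {0:i, 2:b}
ways to finish when only these pieces remain (= sum over removing one remaining piece with nothing left below it):
  1 left: {7}→1  {9}→1
  2 left: {6,7}→1  {7,9}→2  {8,9}→1
  3 left: {4,8,9}→1  {5,6,7}→1  {6,7,9}→3  {7,8,9}→3
  4 left: {1,5,6,7}→1  {3,4,8,9}→1  {4,7,8,9}→4  {5,6,7,9}→4  {6,7,8,9}→6
  5 left: {0,1,5,6,7}→1  {1,5,6,7,9}→5  {2,3,4,8,9}→1  {3,4,7,8,9}→5  {4,6,7,8,9}→10  {5,6,7,8,9}→10
  6 left: {0,1,5,6,7,9}→6  {1,5,6,7,8,9}→15  {2,3,4,7,8,9}→6  {3,4,6,7,8,9}→15  {4,5,6,7,8,9}→20
  7 left: {0,1,5,6,7,8,9}→21  {1,4,5,6,7,8,9}→35  {2,3,4,6,7,8,9}→21  {3,4,5,6,7,8,9}→35
  8 left: {0,1,4,5,6,7,8,9}→56  {1,3,4,5,6,7,8,9}→70  {2,3,4,5,6,7,8,9}→56
  placing 0:i first → 126 extensions
  placing 2:b first → 126 extensions
total linear extensions = 252

252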